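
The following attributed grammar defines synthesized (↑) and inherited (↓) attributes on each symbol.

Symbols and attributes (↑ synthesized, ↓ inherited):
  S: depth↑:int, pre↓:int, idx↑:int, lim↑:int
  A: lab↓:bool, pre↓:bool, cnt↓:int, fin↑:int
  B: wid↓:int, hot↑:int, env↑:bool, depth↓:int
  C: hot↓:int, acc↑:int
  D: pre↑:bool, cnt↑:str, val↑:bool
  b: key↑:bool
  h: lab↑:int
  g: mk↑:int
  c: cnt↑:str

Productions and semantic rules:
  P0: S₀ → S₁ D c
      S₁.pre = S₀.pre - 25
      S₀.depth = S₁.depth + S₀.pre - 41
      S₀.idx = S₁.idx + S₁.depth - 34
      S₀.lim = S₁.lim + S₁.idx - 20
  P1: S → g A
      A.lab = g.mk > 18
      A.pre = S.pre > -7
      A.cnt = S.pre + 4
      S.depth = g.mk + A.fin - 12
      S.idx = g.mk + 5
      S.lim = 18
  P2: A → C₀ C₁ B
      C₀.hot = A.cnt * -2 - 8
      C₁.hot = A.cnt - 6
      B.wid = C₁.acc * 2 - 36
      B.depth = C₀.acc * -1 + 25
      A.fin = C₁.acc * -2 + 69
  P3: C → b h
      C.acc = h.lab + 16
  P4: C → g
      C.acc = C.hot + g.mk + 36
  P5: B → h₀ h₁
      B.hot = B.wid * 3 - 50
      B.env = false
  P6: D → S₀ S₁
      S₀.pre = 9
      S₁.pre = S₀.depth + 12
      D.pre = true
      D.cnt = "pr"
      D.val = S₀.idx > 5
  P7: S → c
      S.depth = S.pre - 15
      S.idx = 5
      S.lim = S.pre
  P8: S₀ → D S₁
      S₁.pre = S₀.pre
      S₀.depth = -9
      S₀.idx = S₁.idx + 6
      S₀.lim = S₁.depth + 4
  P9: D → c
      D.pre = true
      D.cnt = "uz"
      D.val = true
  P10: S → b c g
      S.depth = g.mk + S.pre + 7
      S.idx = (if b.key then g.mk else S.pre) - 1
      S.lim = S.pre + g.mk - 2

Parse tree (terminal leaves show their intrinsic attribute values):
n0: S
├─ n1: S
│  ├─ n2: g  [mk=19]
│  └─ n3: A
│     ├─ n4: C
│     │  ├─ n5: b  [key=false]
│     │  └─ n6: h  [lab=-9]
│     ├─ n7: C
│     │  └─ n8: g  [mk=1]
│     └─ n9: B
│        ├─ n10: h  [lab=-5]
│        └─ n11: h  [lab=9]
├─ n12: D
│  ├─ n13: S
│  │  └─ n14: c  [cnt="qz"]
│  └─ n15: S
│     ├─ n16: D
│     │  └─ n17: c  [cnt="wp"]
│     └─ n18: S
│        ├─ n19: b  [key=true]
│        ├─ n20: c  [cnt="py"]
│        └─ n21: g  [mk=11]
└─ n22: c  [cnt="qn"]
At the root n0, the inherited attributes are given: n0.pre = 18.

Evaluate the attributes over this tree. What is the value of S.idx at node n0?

10

1. n0.pre = 18  [given at root]
2. n1.pre = -7  [S₀.pre - 25]
3. n2.mk = 19  [terminal]
4. n3.lab = true  [g.mk > 18]
5. n3.pre = false  [S.pre > -7]
6. n3.cnt = -3  [S.pre + 4]
7. n4.hot = -2  [A.cnt * -2 - 8]
8. n5.key = false  [terminal]
9. n6.lab = -9  [terminal]
10. n4.acc = 7  [h.lab + 16]
11. n7.hot = -9  [A.cnt - 6]
12. n8.mk = 1  [terminal]
13. n7.acc = 28  [C.hot + g.mk + 36]
14. n9.wid = 20  [C₁.acc * 2 - 36]
15. n9.depth = 18  [C₀.acc * -1 + 25]
16. n10.lab = -5  [terminal]
17. n11.lab = 9  [terminal]
18. n9.hot = 10  [B.wid * 3 - 50]
19. n9.env = false  [false]
20. n3.fin = 13  [C₁.acc * -2 + 69]
21. n1.depth = 20  [g.mk + A.fin - 12]
22. n1.idx = 24  [g.mk + 5]
23. n1.lim = 18  [18]
24. n13.pre = 9  [9]
25. n14.cnt = "qz"  [terminal]
26. n13.depth = -6  [S.pre - 15]
27. n13.idx = 5  [5]
28. n13.lim = 9  [S.pre]
29. n15.pre = 6  [S₀.depth + 12]
30. n17.cnt = "wp"  [terminal]
31. n16.pre = true  [true]
32. n16.cnt = "uz"  ["uz"]
33. n16.val = true  [true]
34. n18.pre = 6  [S₀.pre]
35. n19.key = true  [terminal]
36. n20.cnt = "py"  [terminal]
37. n21.mk = 11  [terminal]
38. n18.depth = 24  [g.mk + S.pre + 7]
39. n18.idx = 10  [(if b.key then g.mk else S.pre) - 1]
40. n18.lim = 15  [S.pre + g.mk - 2]
41. n15.depth = -9  [-9]
42. n15.idx = 16  [S₁.idx + 6]
43. n15.lim = 28  [S₁.depth + 4]
44. n12.pre = true  [true]
45. n12.cnt = "pr"  ["pr"]
46. n12.val = false  [S₀.idx > 5]
47. n22.cnt = "qn"  [terminal]
48. n0.depth = -3  [S₁.depth + S₀.pre - 41]
49. n0.idx = 10  [S₁.idx + S₁.depth - 34]
50. n0.lim = 22  [S₁.lim + S₁.idx - 20]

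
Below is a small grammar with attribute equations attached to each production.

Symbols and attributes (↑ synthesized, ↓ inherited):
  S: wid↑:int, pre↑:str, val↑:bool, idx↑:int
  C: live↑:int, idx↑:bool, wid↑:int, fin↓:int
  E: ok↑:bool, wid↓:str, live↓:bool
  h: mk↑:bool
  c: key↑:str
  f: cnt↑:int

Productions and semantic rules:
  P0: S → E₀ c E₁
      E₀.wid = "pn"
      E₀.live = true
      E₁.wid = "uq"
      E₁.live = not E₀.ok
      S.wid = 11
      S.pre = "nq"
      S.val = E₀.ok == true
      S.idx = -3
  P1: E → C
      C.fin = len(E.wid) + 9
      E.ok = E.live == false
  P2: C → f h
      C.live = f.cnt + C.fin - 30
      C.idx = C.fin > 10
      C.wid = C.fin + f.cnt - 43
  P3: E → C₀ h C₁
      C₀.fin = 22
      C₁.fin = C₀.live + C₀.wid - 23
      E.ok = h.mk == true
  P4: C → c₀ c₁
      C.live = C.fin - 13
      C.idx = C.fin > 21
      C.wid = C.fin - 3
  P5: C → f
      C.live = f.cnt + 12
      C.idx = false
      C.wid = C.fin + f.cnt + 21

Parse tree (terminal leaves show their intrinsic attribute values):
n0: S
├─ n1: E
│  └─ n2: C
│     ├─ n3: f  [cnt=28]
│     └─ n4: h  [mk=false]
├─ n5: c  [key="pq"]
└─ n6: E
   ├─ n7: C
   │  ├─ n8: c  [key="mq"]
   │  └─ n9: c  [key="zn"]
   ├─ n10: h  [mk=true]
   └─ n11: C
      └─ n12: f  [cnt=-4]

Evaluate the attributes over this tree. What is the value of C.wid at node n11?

1. n1.wid = "pn"  ["pn"]
2. n1.live = true  [true]
3. n2.fin = 11  [len(E.wid) + 9]
4. n3.cnt = 28  [terminal]
5. n4.mk = false  [terminal]
6. n2.live = 9  [f.cnt + C.fin - 30]
7. n2.idx = true  [C.fin > 10]
8. n2.wid = -4  [C.fin + f.cnt - 43]
9. n1.ok = false  [E.live == false]
10. n5.key = "pq"  [terminal]
11. n6.wid = "uq"  ["uq"]
12. n6.live = true  [not E₀.ok]
13. n7.fin = 22  [22]
14. n8.key = "mq"  [terminal]
15. n9.key = "zn"  [terminal]
16. n7.live = 9  [C.fin - 13]
17. n7.idx = true  [C.fin > 21]
18. n7.wid = 19  [C.fin - 3]
19. n10.mk = true  [terminal]
20. n11.fin = 5  [C₀.live + C₀.wid - 23]
21. n12.cnt = -4  [terminal]
22. n11.live = 8  [f.cnt + 12]
23. n11.idx = false  [false]
24. n11.wid = 22  [C.fin + f.cnt + 21]
25. n6.ok = true  [h.mk == true]
26. n0.wid = 11  [11]
27. n0.pre = "nq"  ["nq"]
28. n0.val = false  [E₀.ok == true]
29. n0.idx = -3  [-3]

22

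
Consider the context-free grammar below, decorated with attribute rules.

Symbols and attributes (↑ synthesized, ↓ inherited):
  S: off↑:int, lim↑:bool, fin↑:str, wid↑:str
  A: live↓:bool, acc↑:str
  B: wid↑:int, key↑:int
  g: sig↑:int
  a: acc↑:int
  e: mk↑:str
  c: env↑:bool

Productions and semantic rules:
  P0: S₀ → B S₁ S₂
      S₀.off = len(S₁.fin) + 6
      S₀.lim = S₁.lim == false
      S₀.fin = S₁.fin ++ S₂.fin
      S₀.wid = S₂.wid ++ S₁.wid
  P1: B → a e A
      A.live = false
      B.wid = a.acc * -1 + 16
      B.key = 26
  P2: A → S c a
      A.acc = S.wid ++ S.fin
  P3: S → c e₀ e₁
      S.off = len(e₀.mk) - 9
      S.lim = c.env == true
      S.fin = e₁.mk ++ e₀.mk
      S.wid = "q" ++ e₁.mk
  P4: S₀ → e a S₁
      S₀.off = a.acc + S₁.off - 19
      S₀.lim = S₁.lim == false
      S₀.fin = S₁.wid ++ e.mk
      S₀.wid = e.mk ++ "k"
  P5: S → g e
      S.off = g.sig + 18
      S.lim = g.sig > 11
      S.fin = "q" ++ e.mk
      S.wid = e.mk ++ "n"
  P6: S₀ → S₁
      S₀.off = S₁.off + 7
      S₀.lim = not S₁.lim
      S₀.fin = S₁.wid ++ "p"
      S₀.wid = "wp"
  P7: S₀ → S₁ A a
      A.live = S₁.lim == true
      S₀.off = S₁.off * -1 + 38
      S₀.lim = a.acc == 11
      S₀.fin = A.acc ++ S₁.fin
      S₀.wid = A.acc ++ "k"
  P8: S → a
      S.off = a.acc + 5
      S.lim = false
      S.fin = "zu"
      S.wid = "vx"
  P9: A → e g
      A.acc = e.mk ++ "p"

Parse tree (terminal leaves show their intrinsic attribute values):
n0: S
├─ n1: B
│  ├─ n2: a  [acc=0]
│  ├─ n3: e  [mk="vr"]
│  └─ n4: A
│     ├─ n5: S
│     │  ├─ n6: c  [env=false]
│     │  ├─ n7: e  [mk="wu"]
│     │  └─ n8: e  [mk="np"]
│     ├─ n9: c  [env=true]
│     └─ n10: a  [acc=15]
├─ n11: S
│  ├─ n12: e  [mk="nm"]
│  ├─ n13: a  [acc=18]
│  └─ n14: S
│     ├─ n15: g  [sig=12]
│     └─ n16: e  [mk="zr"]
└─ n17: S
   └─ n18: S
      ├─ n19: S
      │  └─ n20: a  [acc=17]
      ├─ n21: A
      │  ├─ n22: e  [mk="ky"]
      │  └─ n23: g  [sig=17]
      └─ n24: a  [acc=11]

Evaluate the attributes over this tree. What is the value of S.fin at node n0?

1. n2.acc = 0  [terminal]
2. n3.mk = "vr"  [terminal]
3. n4.live = false  [false]
4. n6.env = false  [terminal]
5. n7.mk = "wu"  [terminal]
6. n8.mk = "np"  [terminal]
7. n5.off = -7  [len(e₀.mk) - 9]
8. n5.lim = false  [c.env == true]
9. n5.fin = "npwu"  [e₁.mk ++ e₀.mk]
10. n5.wid = "qnp"  ["q" ++ e₁.mk]
11. n9.env = true  [terminal]
12. n10.acc = 15  [terminal]
13. n4.acc = "qnpnpwu"  [S.wid ++ S.fin]
14. n1.wid = 16  [a.acc * -1 + 16]
15. n1.key = 26  [26]
16. n12.mk = "nm"  [terminal]
17. n13.acc = 18  [terminal]
18. n15.sig = 12  [terminal]
19. n16.mk = "zr"  [terminal]
20. n14.off = 30  [g.sig + 18]
21. n14.lim = true  [g.sig > 11]
22. n14.fin = "qzr"  ["q" ++ e.mk]
23. n14.wid = "zrn"  [e.mk ++ "n"]
24. n11.off = 29  [a.acc + S₁.off - 19]
25. n11.lim = false  [S₁.lim == false]
26. n11.fin = "zrnnm"  [S₁.wid ++ e.mk]
27. n11.wid = "nmk"  [e.mk ++ "k"]
28. n20.acc = 17  [terminal]
29. n19.off = 22  [a.acc + 5]
30. n19.lim = false  [false]
31. n19.fin = "zu"  ["zu"]
32. n19.wid = "vx"  ["vx"]
33. n21.live = false  [S₁.lim == true]
34. n22.mk = "ky"  [terminal]
35. n23.sig = 17  [terminal]
36. n21.acc = "kyp"  [e.mk ++ "p"]
37. n24.acc = 11  [terminal]
38. n18.off = 16  [S₁.off * -1 + 38]
39. n18.lim = true  [a.acc == 11]
40. n18.fin = "kypzu"  [A.acc ++ S₁.fin]
41. n18.wid = "kypk"  [A.acc ++ "k"]
42. n17.off = 23  [S₁.off + 7]
43. n17.lim = false  [not S₁.lim]
44. n17.fin = "kypkp"  [S₁.wid ++ "p"]
45. n17.wid = "wp"  ["wp"]
46. n0.off = 11  [len(S₁.fin) + 6]
47. n0.lim = true  [S₁.lim == false]
48. n0.fin = "zrnnmkypkp"  [S₁.fin ++ S₂.fin]
49. n0.wid = "wpnmk"  [S₂.wid ++ S₁.wid]

"zrnnmkypkp"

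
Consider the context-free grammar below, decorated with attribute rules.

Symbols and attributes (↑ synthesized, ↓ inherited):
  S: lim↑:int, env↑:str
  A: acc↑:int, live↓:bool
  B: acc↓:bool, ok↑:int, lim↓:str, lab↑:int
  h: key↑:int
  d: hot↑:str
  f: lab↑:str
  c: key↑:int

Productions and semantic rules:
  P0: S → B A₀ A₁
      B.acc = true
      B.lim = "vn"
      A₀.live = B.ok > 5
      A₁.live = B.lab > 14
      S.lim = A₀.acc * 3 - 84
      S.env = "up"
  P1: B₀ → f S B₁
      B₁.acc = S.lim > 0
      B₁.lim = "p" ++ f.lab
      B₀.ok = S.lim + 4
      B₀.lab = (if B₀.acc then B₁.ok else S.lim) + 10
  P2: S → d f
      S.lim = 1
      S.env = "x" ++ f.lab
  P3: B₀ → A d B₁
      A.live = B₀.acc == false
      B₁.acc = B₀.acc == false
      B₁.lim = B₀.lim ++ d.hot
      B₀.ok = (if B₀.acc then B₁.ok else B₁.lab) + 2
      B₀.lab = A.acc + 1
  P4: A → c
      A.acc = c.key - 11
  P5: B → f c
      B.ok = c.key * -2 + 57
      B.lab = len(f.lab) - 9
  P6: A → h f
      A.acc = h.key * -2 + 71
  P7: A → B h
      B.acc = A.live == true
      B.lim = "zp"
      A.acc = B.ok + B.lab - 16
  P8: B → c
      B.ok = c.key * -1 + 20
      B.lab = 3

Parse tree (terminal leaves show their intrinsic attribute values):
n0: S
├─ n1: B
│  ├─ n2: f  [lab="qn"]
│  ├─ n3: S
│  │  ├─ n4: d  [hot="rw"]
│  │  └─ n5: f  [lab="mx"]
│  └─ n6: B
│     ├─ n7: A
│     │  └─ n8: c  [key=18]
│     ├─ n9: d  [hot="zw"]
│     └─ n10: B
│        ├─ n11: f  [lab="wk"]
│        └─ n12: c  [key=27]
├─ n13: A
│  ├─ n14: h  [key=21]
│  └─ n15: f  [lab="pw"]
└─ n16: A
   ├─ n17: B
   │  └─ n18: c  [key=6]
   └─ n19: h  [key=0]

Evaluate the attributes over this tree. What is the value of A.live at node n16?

1. n1.acc = true  [true]
2. n1.lim = "vn"  ["vn"]
3. n2.lab = "qn"  [terminal]
4. n4.hot = "rw"  [terminal]
5. n5.lab = "mx"  [terminal]
6. n3.lim = 1  [1]
7. n3.env = "xmx"  ["x" ++ f.lab]
8. n6.acc = true  [S.lim > 0]
9. n6.lim = "pqn"  ["p" ++ f.lab]
10. n7.live = false  [B₀.acc == false]
11. n8.key = 18  [terminal]
12. n7.acc = 7  [c.key - 11]
13. n9.hot = "zw"  [terminal]
14. n10.acc = false  [B₀.acc == false]
15. n10.lim = "pqnzw"  [B₀.lim ++ d.hot]
16. n11.lab = "wk"  [terminal]
17. n12.key = 27  [terminal]
18. n10.ok = 3  [c.key * -2 + 57]
19. n10.lab = -7  [len(f.lab) - 9]
20. n6.ok = 5  [(if B₀.acc then B₁.ok else B₁.lab) + 2]
21. n6.lab = 8  [A.acc + 1]
22. n1.ok = 5  [S.lim + 4]
23. n1.lab = 15  [(if B₀.acc then B₁.ok else S.lim) + 10]
24. n13.live = false  [B.ok > 5]
25. n14.key = 21  [terminal]
26. n15.lab = "pw"  [terminal]
27. n13.acc = 29  [h.key * -2 + 71]
28. n16.live = true  [B.lab > 14]
29. n17.acc = true  [A.live == true]
30. n17.lim = "zp"  ["zp"]
31. n18.key = 6  [terminal]
32. n17.ok = 14  [c.key * -1 + 20]
33. n17.lab = 3  [3]
34. n19.key = 0  [terminal]
35. n16.acc = 1  [B.ok + B.lab - 16]
36. n0.lim = 3  [A₀.acc * 3 - 84]
37. n0.env = "up"  ["up"]

true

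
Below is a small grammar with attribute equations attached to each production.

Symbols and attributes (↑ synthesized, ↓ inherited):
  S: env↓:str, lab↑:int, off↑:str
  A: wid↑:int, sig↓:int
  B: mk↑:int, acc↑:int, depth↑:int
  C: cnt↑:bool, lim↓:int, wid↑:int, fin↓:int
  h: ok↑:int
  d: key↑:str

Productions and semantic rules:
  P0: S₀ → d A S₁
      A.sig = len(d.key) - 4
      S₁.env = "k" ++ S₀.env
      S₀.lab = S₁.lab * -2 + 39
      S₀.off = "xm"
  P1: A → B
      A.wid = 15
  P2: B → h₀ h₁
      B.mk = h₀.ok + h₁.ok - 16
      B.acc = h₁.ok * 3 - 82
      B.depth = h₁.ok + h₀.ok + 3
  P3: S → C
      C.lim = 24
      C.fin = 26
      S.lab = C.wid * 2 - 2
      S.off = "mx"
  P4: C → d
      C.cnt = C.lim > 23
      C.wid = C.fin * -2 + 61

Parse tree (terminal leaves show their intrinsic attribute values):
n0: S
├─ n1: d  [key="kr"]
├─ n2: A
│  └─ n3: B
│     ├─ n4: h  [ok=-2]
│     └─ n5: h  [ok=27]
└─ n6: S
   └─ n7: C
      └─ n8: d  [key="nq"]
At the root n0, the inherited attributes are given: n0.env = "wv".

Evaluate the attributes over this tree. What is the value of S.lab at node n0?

1. n0.env = "wv"  [given at root]
2. n1.key = "kr"  [terminal]
3. n2.sig = -2  [len(d.key) - 4]
4. n4.ok = -2  [terminal]
5. n5.ok = 27  [terminal]
6. n3.mk = 9  [h₀.ok + h₁.ok - 16]
7. n3.acc = -1  [h₁.ok * 3 - 82]
8. n3.depth = 28  [h₁.ok + h₀.ok + 3]
9. n2.wid = 15  [15]
10. n6.env = "kwv"  ["k" ++ S₀.env]
11. n7.lim = 24  [24]
12. n7.fin = 26  [26]
13. n8.key = "nq"  [terminal]
14. n7.cnt = true  [C.lim > 23]
15. n7.wid = 9  [C.fin * -2 + 61]
16. n6.lab = 16  [C.wid * 2 - 2]
17. n6.off = "mx"  ["mx"]
18. n0.lab = 7  [S₁.lab * -2 + 39]
19. n0.off = "xm"  ["xm"]

7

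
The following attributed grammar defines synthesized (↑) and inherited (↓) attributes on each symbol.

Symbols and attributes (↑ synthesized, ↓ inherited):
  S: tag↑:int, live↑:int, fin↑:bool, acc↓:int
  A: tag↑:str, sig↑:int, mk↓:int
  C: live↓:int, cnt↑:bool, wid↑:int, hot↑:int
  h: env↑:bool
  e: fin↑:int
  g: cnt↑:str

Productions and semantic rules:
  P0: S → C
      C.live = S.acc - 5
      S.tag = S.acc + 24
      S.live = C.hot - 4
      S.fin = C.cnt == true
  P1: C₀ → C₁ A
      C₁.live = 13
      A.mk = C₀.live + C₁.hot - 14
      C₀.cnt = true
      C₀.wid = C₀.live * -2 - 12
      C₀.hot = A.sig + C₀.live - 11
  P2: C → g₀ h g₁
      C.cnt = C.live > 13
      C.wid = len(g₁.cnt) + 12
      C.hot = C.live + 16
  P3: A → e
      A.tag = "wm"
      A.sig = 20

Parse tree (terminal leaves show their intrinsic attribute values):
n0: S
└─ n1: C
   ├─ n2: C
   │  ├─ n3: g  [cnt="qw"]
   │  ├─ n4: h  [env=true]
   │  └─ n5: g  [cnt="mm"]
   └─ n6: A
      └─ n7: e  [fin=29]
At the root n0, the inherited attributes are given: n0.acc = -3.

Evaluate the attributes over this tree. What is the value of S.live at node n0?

1. n0.acc = -3  [given at root]
2. n1.live = -8  [S.acc - 5]
3. n2.live = 13  [13]
4. n3.cnt = "qw"  [terminal]
5. n4.env = true  [terminal]
6. n5.cnt = "mm"  [terminal]
7. n2.cnt = false  [C.live > 13]
8. n2.wid = 14  [len(g₁.cnt) + 12]
9. n2.hot = 29  [C.live + 16]
10. n6.mk = 7  [C₀.live + C₁.hot - 14]
11. n7.fin = 29  [terminal]
12. n6.tag = "wm"  ["wm"]
13. n6.sig = 20  [20]
14. n1.cnt = true  [true]
15. n1.wid = 4  [C₀.live * -2 - 12]
16. n1.hot = 1  [A.sig + C₀.live - 11]
17. n0.tag = 21  [S.acc + 24]
18. n0.live = -3  [C.hot - 4]
19. n0.fin = true  [C.cnt == true]

-3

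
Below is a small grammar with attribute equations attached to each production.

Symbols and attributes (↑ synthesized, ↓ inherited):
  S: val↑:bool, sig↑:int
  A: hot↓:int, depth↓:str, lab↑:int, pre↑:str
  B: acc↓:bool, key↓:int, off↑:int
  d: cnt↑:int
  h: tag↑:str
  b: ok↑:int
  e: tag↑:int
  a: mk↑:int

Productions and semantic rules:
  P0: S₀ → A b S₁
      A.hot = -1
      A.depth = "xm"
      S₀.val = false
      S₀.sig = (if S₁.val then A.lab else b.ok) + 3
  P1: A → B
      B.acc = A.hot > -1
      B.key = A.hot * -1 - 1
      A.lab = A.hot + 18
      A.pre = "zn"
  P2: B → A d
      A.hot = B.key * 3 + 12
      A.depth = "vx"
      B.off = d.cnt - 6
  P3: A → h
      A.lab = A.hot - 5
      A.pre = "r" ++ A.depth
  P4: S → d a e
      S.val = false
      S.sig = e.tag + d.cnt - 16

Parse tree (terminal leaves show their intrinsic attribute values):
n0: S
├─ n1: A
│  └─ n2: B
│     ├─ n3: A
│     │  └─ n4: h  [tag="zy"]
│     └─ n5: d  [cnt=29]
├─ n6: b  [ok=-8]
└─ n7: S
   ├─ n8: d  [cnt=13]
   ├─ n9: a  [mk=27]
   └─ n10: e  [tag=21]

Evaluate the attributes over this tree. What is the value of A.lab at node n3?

1. n1.hot = -1  [-1]
2. n1.depth = "xm"  ["xm"]
3. n2.acc = false  [A.hot > -1]
4. n2.key = 0  [A.hot * -1 - 1]
5. n3.hot = 12  [B.key * 3 + 12]
6. n3.depth = "vx"  ["vx"]
7. n4.tag = "zy"  [terminal]
8. n3.lab = 7  [A.hot - 5]
9. n3.pre = "rvx"  ["r" ++ A.depth]
10. n5.cnt = 29  [terminal]
11. n2.off = 23  [d.cnt - 6]
12. n1.lab = 17  [A.hot + 18]
13. n1.pre = "zn"  ["zn"]
14. n6.ok = -8  [terminal]
15. n8.cnt = 13  [terminal]
16. n9.mk = 27  [terminal]
17. n10.tag = 21  [terminal]
18. n7.val = false  [false]
19. n7.sig = 18  [e.tag + d.cnt - 16]
20. n0.val = false  [false]
21. n0.sig = -5  [(if S₁.val then A.lab else b.ok) + 3]

7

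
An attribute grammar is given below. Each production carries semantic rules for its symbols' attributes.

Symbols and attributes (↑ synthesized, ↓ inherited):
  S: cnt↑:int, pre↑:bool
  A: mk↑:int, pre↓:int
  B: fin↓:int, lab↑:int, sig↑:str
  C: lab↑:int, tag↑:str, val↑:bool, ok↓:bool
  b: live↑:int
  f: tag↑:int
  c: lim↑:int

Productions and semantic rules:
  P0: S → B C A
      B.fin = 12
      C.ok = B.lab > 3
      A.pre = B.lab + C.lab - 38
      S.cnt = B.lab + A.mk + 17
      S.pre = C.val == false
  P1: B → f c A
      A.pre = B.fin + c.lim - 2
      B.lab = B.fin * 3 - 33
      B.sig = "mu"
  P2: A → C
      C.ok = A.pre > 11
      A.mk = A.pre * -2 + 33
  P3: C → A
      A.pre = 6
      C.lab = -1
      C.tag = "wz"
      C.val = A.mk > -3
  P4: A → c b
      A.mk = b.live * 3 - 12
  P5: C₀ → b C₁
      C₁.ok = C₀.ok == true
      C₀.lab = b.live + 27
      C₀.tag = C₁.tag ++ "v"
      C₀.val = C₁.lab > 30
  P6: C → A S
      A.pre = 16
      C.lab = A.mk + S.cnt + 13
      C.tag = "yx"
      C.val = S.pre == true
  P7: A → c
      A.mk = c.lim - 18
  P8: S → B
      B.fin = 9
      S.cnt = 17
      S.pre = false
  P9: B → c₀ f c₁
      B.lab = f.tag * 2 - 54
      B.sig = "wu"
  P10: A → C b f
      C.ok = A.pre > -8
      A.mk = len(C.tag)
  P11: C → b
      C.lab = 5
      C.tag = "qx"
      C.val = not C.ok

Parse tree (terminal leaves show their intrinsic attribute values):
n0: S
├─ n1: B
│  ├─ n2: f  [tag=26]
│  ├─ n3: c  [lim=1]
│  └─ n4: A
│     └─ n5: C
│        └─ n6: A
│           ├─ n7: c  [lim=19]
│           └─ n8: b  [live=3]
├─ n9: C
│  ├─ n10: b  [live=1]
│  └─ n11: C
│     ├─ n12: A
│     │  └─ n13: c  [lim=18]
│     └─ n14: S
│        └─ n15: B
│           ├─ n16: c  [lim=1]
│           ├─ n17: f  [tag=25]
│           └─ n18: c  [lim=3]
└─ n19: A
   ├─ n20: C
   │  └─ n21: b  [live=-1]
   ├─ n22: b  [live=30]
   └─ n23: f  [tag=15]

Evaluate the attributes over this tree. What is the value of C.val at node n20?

1. n1.fin = 12  [12]
2. n2.tag = 26  [terminal]
3. n3.lim = 1  [terminal]
4. n4.pre = 11  [B.fin + c.lim - 2]
5. n5.ok = false  [A.pre > 11]
6. n6.pre = 6  [6]
7. n7.lim = 19  [terminal]
8. n8.live = 3  [terminal]
9. n6.mk = -3  [b.live * 3 - 12]
10. n5.lab = -1  [-1]
11. n5.tag = "wz"  ["wz"]
12. n5.val = false  [A.mk > -3]
13. n4.mk = 11  [A.pre * -2 + 33]
14. n1.lab = 3  [B.fin * 3 - 33]
15. n1.sig = "mu"  ["mu"]
16. n9.ok = false  [B.lab > 3]
17. n10.live = 1  [terminal]
18. n11.ok = false  [C₀.ok == true]
19. n12.pre = 16  [16]
20. n13.lim = 18  [terminal]
21. n12.mk = 0  [c.lim - 18]
22. n15.fin = 9  [9]
23. n16.lim = 1  [terminal]
24. n17.tag = 25  [terminal]
25. n18.lim = 3  [terminal]
26. n15.lab = -4  [f.tag * 2 - 54]
27. n15.sig = "wu"  ["wu"]
28. n14.cnt = 17  [17]
29. n14.pre = false  [false]
30. n11.lab = 30  [A.mk + S.cnt + 13]
31. n11.tag = "yx"  ["yx"]
32. n11.val = false  [S.pre == true]
33. n9.lab = 28  [b.live + 27]
34. n9.tag = "yxv"  [C₁.tag ++ "v"]
35. n9.val = false  [C₁.lab > 30]
36. n19.pre = -7  [B.lab + C.lab - 38]
37. n20.ok = true  [A.pre > -8]
38. n21.live = -1  [terminal]
39. n20.lab = 5  [5]
40. n20.tag = "qx"  ["qx"]
41. n20.val = false  [not C.ok]
42. n22.live = 30  [terminal]
43. n23.tag = 15  [terminal]
44. n19.mk = 2  [len(C.tag)]
45. n0.cnt = 22  [B.lab + A.mk + 17]
46. n0.pre = true  [C.val == false]

false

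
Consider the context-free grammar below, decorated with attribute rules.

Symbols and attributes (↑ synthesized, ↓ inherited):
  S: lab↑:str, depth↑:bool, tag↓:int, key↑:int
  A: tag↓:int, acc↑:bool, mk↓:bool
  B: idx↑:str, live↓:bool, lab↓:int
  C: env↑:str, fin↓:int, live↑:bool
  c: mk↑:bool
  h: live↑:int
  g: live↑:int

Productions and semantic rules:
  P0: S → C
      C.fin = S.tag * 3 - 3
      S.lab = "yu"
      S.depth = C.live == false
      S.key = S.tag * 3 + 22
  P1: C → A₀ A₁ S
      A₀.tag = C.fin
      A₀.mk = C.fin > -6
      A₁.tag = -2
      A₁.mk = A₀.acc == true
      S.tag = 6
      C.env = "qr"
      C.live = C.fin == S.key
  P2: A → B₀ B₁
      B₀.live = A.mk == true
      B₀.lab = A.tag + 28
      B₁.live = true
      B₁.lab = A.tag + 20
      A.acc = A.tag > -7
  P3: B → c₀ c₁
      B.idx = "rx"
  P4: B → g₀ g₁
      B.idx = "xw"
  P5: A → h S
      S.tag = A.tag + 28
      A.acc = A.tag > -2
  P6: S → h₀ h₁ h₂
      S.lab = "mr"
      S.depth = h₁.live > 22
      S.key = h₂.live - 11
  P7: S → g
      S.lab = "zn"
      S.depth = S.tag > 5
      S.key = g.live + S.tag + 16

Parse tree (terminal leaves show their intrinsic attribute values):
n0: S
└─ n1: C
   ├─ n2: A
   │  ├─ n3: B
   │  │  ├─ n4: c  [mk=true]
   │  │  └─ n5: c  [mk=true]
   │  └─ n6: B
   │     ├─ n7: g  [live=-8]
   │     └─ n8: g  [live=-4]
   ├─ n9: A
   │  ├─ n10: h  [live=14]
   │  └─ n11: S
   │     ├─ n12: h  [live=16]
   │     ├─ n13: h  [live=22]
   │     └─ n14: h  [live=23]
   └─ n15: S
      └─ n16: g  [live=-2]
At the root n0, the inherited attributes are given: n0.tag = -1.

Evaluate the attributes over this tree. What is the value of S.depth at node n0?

true

1. n0.tag = -1  [given at root]
2. n1.fin = -6  [S.tag * 3 - 3]
3. n2.tag = -6  [C.fin]
4. n2.mk = false  [C.fin > -6]
5. n3.live = false  [A.mk == true]
6. n3.lab = 22  [A.tag + 28]
7. n4.mk = true  [terminal]
8. n5.mk = true  [terminal]
9. n3.idx = "rx"  ["rx"]
10. n6.live = true  [true]
11. n6.lab = 14  [A.tag + 20]
12. n7.live = -8  [terminal]
13. n8.live = -4  [terminal]
14. n6.idx = "xw"  ["xw"]
15. n2.acc = true  [A.tag > -7]
16. n9.tag = -2  [-2]
17. n9.mk = true  [A₀.acc == true]
18. n10.live = 14  [terminal]
19. n11.tag = 26  [A.tag + 28]
20. n12.live = 16  [terminal]
21. n13.live = 22  [terminal]
22. n14.live = 23  [terminal]
23. n11.lab = "mr"  ["mr"]
24. n11.depth = false  [h₁.live > 22]
25. n11.key = 12  [h₂.live - 11]
26. n9.acc = false  [A.tag > -2]
27. n15.tag = 6  [6]
28. n16.live = -2  [terminal]
29. n15.lab = "zn"  ["zn"]
30. n15.depth = true  [S.tag > 5]
31. n15.key = 20  [g.live + S.tag + 16]
32. n1.env = "qr"  ["qr"]
33. n1.live = false  [C.fin == S.key]
34. n0.lab = "yu"  ["yu"]
35. n0.depth = true  [C.live == false]
36. n0.key = 19  [S.tag * 3 + 22]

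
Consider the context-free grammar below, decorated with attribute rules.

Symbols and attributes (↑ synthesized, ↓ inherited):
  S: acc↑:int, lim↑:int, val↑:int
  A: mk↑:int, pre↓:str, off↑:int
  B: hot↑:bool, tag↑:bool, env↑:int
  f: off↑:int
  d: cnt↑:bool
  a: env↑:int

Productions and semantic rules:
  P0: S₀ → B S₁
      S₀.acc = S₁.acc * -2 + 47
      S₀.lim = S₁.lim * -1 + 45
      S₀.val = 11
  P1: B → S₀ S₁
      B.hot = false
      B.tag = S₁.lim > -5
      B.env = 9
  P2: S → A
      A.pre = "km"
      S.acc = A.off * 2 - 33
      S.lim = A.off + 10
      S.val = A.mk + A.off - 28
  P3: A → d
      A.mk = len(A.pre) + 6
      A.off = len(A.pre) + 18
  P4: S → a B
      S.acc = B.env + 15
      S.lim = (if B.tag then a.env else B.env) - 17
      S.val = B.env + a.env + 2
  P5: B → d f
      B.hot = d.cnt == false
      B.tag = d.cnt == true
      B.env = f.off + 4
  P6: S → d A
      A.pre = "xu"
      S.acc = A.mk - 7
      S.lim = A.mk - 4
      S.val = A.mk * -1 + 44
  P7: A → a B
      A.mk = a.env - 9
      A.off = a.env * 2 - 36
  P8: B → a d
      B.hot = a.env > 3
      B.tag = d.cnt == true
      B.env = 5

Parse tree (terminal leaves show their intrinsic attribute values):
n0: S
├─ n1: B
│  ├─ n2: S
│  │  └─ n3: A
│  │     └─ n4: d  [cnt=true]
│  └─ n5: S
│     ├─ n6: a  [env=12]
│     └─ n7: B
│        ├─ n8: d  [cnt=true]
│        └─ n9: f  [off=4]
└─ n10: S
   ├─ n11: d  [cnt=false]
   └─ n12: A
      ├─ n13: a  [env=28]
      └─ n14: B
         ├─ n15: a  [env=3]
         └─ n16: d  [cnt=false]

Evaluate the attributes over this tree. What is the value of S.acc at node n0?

23

1. n3.pre = "km"  ["km"]
2. n4.cnt = true  [terminal]
3. n3.mk = 8  [len(A.pre) + 6]
4. n3.off = 20  [len(A.pre) + 18]
5. n2.acc = 7  [A.off * 2 - 33]
6. n2.lim = 30  [A.off + 10]
7. n2.val = 0  [A.mk + A.off - 28]
8. n6.env = 12  [terminal]
9. n8.cnt = true  [terminal]
10. n9.off = 4  [terminal]
11. n7.hot = false  [d.cnt == false]
12. n7.tag = true  [d.cnt == true]
13. n7.env = 8  [f.off + 4]
14. n5.acc = 23  [B.env + 15]
15. n5.lim = -5  [(if B.tag then a.env else B.env) - 17]
16. n5.val = 22  [B.env + a.env + 2]
17. n1.hot = false  [false]
18. n1.tag = false  [S₁.lim > -5]
19. n1.env = 9  [9]
20. n11.cnt = false  [terminal]
21. n12.pre = "xu"  ["xu"]
22. n13.env = 28  [terminal]
23. n15.env = 3  [terminal]
24. n16.cnt = false  [terminal]
25. n14.hot = false  [a.env > 3]
26. n14.tag = false  [d.cnt == true]
27. n14.env = 5  [5]
28. n12.mk = 19  [a.env - 9]
29. n12.off = 20  [a.env * 2 - 36]
30. n10.acc = 12  [A.mk - 7]
31. n10.lim = 15  [A.mk - 4]
32. n10.val = 25  [A.mk * -1 + 44]
33. n0.acc = 23  [S₁.acc * -2 + 47]
34. n0.lim = 30  [S₁.lim * -1 + 45]
35. n0.val = 11  [11]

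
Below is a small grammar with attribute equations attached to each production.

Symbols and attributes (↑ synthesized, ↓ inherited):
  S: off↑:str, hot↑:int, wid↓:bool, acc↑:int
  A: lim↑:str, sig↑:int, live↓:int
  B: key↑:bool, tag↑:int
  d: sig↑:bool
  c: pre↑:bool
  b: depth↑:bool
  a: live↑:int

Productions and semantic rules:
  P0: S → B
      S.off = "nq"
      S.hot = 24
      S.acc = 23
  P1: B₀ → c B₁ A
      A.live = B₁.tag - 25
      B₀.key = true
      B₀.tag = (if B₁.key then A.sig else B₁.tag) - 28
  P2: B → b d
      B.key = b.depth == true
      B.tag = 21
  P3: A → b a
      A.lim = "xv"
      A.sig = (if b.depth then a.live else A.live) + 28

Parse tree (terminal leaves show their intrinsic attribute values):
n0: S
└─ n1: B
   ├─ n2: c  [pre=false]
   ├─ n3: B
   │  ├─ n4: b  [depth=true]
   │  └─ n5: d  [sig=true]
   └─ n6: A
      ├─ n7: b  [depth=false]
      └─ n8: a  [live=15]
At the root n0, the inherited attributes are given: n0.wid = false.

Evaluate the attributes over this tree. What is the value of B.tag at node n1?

-4

1. n0.wid = false  [given at root]
2. n2.pre = false  [terminal]
3. n4.depth = true  [terminal]
4. n5.sig = true  [terminal]
5. n3.key = true  [b.depth == true]
6. n3.tag = 21  [21]
7. n6.live = -4  [B₁.tag - 25]
8. n7.depth = false  [terminal]
9. n8.live = 15  [terminal]
10. n6.lim = "xv"  ["xv"]
11. n6.sig = 24  [(if b.depth then a.live else A.live) + 28]
12. n1.key = true  [true]
13. n1.tag = -4  [(if B₁.key then A.sig else B₁.tag) - 28]
14. n0.off = "nq"  ["nq"]
15. n0.hot = 24  [24]
16. n0.acc = 23  [23]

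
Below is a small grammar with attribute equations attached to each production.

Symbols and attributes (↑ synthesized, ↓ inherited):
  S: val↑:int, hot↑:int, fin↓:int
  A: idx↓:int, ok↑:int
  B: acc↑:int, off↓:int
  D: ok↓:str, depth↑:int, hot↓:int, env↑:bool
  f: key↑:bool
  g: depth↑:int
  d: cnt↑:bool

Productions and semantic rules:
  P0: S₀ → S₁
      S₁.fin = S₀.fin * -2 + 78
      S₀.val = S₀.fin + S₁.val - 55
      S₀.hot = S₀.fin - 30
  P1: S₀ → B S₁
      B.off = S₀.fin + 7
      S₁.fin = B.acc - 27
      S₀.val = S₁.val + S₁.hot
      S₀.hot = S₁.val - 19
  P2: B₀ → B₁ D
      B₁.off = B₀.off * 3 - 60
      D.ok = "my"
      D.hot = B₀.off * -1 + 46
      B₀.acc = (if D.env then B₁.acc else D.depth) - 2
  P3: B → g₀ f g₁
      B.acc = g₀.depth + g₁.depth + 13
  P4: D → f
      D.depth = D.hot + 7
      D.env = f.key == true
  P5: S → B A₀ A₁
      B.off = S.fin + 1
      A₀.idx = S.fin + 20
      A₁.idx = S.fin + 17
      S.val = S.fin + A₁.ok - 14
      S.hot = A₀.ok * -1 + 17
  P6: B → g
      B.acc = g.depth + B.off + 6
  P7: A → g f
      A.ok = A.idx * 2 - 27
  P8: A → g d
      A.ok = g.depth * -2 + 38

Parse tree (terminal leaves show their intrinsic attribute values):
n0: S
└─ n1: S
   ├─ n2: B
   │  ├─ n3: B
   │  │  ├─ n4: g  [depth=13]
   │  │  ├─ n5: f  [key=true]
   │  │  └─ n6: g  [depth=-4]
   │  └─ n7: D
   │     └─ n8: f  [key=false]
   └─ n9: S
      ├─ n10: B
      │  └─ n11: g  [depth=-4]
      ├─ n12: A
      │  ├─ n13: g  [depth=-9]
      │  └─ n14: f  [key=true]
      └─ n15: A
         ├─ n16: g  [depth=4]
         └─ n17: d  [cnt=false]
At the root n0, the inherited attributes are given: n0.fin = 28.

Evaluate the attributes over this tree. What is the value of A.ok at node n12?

1. n0.fin = 28  [given at root]
2. n1.fin = 22  [S₀.fin * -2 + 78]
3. n2.off = 29  [S₀.fin + 7]
4. n3.off = 27  [B₀.off * 3 - 60]
5. n4.depth = 13  [terminal]
6. n5.key = true  [terminal]
7. n6.depth = -4  [terminal]
8. n3.acc = 22  [g₀.depth + g₁.depth + 13]
9. n7.ok = "my"  ["my"]
10. n7.hot = 17  [B₀.off * -1 + 46]
11. n8.key = false  [terminal]
12. n7.depth = 24  [D.hot + 7]
13. n7.env = false  [f.key == true]
14. n2.acc = 22  [(if D.env then B₁.acc else D.depth) - 2]
15. n9.fin = -5  [B.acc - 27]
16. n10.off = -4  [S.fin + 1]
17. n11.depth = -4  [terminal]
18. n10.acc = -2  [g.depth + B.off + 6]
19. n12.idx = 15  [S.fin + 20]
20. n13.depth = -9  [terminal]
21. n14.key = true  [terminal]
22. n12.ok = 3  [A.idx * 2 - 27]
23. n15.idx = 12  [S.fin + 17]
24. n16.depth = 4  [terminal]
25. n17.cnt = false  [terminal]
26. n15.ok = 30  [g.depth * -2 + 38]
27. n9.val = 11  [S.fin + A₁.ok - 14]
28. n9.hot = 14  [A₀.ok * -1 + 17]
29. n1.val = 25  [S₁.val + S₁.hot]
30. n1.hot = -8  [S₁.val - 19]
31. n0.val = -2  [S₀.fin + S₁.val - 55]
32. n0.hot = -2  [S₀.fin - 30]

3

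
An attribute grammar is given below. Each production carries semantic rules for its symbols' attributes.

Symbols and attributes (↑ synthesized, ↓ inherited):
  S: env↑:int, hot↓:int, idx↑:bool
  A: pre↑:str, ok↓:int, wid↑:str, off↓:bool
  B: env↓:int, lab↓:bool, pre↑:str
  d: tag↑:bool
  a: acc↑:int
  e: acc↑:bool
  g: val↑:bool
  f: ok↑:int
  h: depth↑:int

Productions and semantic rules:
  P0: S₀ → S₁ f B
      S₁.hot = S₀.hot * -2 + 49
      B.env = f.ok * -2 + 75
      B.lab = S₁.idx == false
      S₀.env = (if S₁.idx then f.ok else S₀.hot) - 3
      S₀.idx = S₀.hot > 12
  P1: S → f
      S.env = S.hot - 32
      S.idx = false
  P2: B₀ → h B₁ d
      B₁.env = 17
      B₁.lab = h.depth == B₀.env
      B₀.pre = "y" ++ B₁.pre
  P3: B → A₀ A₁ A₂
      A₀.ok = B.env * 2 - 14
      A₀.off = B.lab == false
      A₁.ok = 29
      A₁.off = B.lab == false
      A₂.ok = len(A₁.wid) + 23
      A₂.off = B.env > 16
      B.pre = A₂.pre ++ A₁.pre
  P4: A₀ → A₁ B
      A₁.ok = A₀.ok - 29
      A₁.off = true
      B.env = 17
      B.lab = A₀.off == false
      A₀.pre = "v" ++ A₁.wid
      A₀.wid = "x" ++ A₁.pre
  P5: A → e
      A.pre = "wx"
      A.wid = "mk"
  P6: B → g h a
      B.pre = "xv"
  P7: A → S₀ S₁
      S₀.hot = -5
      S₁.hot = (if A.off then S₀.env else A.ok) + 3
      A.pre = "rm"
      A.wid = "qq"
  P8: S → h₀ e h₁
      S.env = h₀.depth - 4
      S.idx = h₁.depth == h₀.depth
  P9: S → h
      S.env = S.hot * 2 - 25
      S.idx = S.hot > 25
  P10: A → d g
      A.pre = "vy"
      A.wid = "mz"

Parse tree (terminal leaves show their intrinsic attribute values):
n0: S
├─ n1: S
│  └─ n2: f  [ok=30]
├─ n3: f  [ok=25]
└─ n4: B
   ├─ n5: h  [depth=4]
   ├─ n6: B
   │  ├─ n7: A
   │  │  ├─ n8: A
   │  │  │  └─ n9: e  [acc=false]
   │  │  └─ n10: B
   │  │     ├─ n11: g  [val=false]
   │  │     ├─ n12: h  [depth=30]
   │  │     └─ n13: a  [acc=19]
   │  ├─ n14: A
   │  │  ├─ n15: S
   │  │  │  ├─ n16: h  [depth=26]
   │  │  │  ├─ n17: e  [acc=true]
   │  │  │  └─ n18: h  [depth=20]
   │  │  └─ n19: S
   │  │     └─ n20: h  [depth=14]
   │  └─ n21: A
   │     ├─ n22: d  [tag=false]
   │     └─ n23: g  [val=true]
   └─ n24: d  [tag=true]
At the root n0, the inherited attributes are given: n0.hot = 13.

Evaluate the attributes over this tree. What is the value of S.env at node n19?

1. n0.hot = 13  [given at root]
2. n1.hot = 23  [S₀.hot * -2 + 49]
3. n2.ok = 30  [terminal]
4. n1.env = -9  [S.hot - 32]
5. n1.idx = false  [false]
6. n3.ok = 25  [terminal]
7. n4.env = 25  [f.ok * -2 + 75]
8. n4.lab = true  [S₁.idx == false]
9. n5.depth = 4  [terminal]
10. n6.env = 17  [17]
11. n6.lab = false  [h.depth == B₀.env]
12. n7.ok = 20  [B.env * 2 - 14]
13. n7.off = true  [B.lab == false]
14. n8.ok = -9  [A₀.ok - 29]
15. n8.off = true  [true]
16. n9.acc = false  [terminal]
17. n8.pre = "wx"  ["wx"]
18. n8.wid = "mk"  ["mk"]
19. n10.env = 17  [17]
20. n10.lab = false  [A₀.off == false]
21. n11.val = false  [terminal]
22. n12.depth = 30  [terminal]
23. n13.acc = 19  [terminal]
24. n10.pre = "xv"  ["xv"]
25. n7.pre = "vmk"  ["v" ++ A₁.wid]
26. n7.wid = "xwx"  ["x" ++ A₁.pre]
27. n14.ok = 29  [29]
28. n14.off = true  [B.lab == false]
29. n15.hot = -5  [-5]
30. n16.depth = 26  [terminal]
31. n17.acc = true  [terminal]
32. n18.depth = 20  [terminal]
33. n15.env = 22  [h₀.depth - 4]
34. n15.idx = false  [h₁.depth == h₀.depth]
35. n19.hot = 25  [(if A.off then S₀.env else A.ok) + 3]
36. n20.depth = 14  [terminal]
37. n19.env = 25  [S.hot * 2 - 25]
38. n19.idx = false  [S.hot > 25]
39. n14.pre = "rm"  ["rm"]
40. n14.wid = "qq"  ["qq"]
41. n21.ok = 25  [len(A₁.wid) + 23]
42. n21.off = true  [B.env > 16]
43. n22.tag = false  [terminal]
44. n23.val = true  [terminal]
45. n21.pre = "vy"  ["vy"]
46. n21.wid = "mz"  ["mz"]
47. n6.pre = "vyrm"  [A₂.pre ++ A₁.pre]
48. n24.tag = true  [terminal]
49. n4.pre = "yvyrm"  ["y" ++ B₁.pre]
50. n0.env = 10  [(if S₁.idx then f.ok else S₀.hot) - 3]
51. n0.idx = true  [S₀.hot > 12]

25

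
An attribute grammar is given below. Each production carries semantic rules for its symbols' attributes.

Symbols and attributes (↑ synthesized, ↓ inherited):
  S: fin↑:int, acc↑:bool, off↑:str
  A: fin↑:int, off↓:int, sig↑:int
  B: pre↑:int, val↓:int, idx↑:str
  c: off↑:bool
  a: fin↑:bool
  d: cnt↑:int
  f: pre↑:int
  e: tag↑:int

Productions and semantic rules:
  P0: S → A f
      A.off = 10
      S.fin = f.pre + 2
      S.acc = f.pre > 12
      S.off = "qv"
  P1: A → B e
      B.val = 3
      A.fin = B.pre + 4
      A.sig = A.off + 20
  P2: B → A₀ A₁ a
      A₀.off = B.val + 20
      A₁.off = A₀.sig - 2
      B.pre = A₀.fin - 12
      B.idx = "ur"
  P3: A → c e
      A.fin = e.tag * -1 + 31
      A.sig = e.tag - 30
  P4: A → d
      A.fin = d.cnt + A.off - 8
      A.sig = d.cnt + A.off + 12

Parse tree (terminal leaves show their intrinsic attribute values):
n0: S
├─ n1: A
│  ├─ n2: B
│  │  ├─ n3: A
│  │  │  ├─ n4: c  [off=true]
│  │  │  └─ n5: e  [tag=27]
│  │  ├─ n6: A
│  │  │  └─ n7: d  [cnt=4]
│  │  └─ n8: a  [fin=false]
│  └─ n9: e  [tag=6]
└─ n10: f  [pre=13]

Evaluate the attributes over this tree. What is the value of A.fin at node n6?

-9

1. n1.off = 10  [10]
2. n2.val = 3  [3]
3. n3.off = 23  [B.val + 20]
4. n4.off = true  [terminal]
5. n5.tag = 27  [terminal]
6. n3.fin = 4  [e.tag * -1 + 31]
7. n3.sig = -3  [e.tag - 30]
8. n6.off = -5  [A₀.sig - 2]
9. n7.cnt = 4  [terminal]
10. n6.fin = -9  [d.cnt + A.off - 8]
11. n6.sig = 11  [d.cnt + A.off + 12]
12. n8.fin = false  [terminal]
13. n2.pre = -8  [A₀.fin - 12]
14. n2.idx = "ur"  ["ur"]
15. n9.tag = 6  [terminal]
16. n1.fin = -4  [B.pre + 4]
17. n1.sig = 30  [A.off + 20]
18. n10.pre = 13  [terminal]
19. n0.fin = 15  [f.pre + 2]
20. n0.acc = true  [f.pre > 12]
21. n0.off = "qv"  ["qv"]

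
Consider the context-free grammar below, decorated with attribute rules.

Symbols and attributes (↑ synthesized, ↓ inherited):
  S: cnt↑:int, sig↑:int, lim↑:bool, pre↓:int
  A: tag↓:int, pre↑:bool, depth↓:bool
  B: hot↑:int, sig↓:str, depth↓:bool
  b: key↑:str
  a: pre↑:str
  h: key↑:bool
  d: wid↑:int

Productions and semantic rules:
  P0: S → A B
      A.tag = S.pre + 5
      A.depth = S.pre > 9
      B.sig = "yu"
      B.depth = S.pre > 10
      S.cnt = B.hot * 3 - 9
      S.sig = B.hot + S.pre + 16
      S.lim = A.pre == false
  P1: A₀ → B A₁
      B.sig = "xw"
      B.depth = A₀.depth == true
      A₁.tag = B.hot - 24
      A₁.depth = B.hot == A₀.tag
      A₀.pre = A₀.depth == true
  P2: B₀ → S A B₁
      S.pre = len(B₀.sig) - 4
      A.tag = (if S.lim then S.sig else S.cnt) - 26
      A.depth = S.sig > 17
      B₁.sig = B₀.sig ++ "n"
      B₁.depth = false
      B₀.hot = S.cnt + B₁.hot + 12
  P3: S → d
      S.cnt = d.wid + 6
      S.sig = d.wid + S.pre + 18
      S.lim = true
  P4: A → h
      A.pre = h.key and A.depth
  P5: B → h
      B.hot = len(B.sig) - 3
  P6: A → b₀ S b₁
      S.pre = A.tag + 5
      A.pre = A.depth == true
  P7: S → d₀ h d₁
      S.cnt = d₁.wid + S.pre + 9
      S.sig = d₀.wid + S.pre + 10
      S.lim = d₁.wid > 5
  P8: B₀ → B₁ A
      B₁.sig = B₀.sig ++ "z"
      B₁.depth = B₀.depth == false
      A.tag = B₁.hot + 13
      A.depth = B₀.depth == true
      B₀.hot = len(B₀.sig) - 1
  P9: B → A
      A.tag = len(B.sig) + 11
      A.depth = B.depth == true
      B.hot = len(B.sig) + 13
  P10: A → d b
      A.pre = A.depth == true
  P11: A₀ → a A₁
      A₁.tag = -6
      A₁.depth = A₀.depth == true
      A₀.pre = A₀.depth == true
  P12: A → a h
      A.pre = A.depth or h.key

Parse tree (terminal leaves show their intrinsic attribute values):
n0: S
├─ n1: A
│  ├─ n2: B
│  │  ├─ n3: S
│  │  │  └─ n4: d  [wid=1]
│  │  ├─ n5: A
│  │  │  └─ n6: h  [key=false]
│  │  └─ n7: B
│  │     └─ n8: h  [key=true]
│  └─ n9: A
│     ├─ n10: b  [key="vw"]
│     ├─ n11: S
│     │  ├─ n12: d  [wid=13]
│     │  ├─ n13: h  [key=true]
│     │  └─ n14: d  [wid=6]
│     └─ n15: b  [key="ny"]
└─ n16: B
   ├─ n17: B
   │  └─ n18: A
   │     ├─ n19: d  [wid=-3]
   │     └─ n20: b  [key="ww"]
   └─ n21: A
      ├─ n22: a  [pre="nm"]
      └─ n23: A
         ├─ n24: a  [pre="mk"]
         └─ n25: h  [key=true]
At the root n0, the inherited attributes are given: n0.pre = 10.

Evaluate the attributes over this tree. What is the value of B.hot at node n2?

1. n0.pre = 10  [given at root]
2. n1.tag = 15  [S.pre + 5]
3. n1.depth = true  [S.pre > 9]
4. n2.sig = "xw"  ["xw"]
5. n2.depth = true  [A₀.depth == true]
6. n3.pre = -2  [len(B₀.sig) - 4]
7. n4.wid = 1  [terminal]
8. n3.cnt = 7  [d.wid + 6]
9. n3.sig = 17  [d.wid + S.pre + 18]
10. n3.lim = true  [true]
11. n5.tag = -9  [(if S.lim then S.sig else S.cnt) - 26]
12. n5.depth = false  [S.sig > 17]
13. n6.key = false  [terminal]
14. n5.pre = false  [h.key and A.depth]
15. n7.sig = "xwn"  [B₀.sig ++ "n"]
16. n7.depth = false  [false]
17. n8.key = true  [terminal]
18. n7.hot = 0  [len(B.sig) - 3]
19. n2.hot = 19  [S.cnt + B₁.hot + 12]
20. n9.tag = -5  [B.hot - 24]
21. n9.depth = false  [B.hot == A₀.tag]
22. n10.key = "vw"  [terminal]
23. n11.pre = 0  [A.tag + 5]
24. n12.wid = 13  [terminal]
25. n13.key = true  [terminal]
26. n14.wid = 6  [terminal]
27. n11.cnt = 15  [d₁.wid + S.pre + 9]
28. n11.sig = 23  [d₀.wid + S.pre + 10]
29. n11.lim = true  [d₁.wid > 5]
30. n15.key = "ny"  [terminal]
31. n9.pre = false  [A.depth == true]
32. n1.pre = true  [A₀.depth == true]
33. n16.sig = "yu"  ["yu"]
34. n16.depth = false  [S.pre > 10]
35. n17.sig = "yuz"  [B₀.sig ++ "z"]
36. n17.depth = true  [B₀.depth == false]
37. n18.tag = 14  [len(B.sig) + 11]
38. n18.depth = true  [B.depth == true]
39. n19.wid = -3  [terminal]
40. n20.key = "ww"  [terminal]
41. n18.pre = true  [A.depth == true]
42. n17.hot = 16  [len(B.sig) + 13]
43. n21.tag = 29  [B₁.hot + 13]
44. n21.depth = false  [B₀.depth == true]
45. n22.pre = "nm"  [terminal]
46. n23.tag = -6  [-6]
47. n23.depth = false  [A₀.depth == true]
48. n24.pre = "mk"  [terminal]
49. n25.key = true  [terminal]
50. n23.pre = true  [A.depth or h.key]
51. n21.pre = false  [A₀.depth == true]
52. n16.hot = 1  [len(B₀.sig) - 1]
53. n0.cnt = -6  [B.hot * 3 - 9]
54. n0.sig = 27  [B.hot + S.pre + 16]
55. n0.lim = false  [A.pre == false]

19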